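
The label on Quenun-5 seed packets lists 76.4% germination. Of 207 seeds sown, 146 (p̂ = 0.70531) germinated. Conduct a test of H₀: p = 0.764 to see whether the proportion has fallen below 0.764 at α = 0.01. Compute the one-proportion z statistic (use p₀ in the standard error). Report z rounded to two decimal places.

z = -1.99

p̂ = 146/207 ≈ 0.7053.
Under H₀, SE = √(0.764·0.236/207) = √(0.000871034) = 0.0295.
z = (0.7053 − 0.764)/0.0295 = -0.0587/0.0295 = -1.99.
p-value = P(Z < -1.988) ≈ 0.0234, so at α = 0.01 we fail to reject H₀.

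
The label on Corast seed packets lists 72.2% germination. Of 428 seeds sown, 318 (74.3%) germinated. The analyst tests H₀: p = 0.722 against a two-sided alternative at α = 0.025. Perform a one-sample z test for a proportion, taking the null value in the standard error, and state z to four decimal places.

p̂ = 318/428 = 0.742991.
Standard error under H₀: √(0.722×0.278/428) = 0.021656.
z = (0.742991 − 0.722)/0.021656 = 0.020991/0.021656 = 0.9693.
Two-sided p-value ≈ 2·Φ(−0.969) = 0.3324; since p > α = 0.025, fail to reject H₀.

z = 0.9693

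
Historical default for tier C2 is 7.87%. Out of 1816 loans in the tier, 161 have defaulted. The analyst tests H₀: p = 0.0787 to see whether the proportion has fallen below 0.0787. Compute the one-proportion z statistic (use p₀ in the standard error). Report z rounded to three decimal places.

z = 1.576

p̂ = 161/1816 ≈ 0.08866.
SE = √(p₀(1−p₀)/n) = √(0.072506/1816) = 0.00632.
z = (0.08866 − 0.0787)/0.00632 = 0.00996/0.00632 = 1.576.
p-value = P(Z < 1.576) ≈ 0.9425.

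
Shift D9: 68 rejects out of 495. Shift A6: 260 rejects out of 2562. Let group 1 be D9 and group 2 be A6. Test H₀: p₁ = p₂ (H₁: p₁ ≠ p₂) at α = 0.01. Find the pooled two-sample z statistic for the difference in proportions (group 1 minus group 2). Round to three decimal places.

p̂₁ = 68/495 ≈ 0.137374, p̂₂ = 260/2562 ≈ 0.101483.
Pooled p̂ = (68+260)/(495+2562) = 328/3057 = 0.107295.
SE = √(0.0957826 × 0.00241052) = 0.015195.
z = (0.137374 − 0.101483)/0.015195 = 0.035891/0.015195 = 2.362.
p-value = 2·P(Z > 2.362) ≈ 0.0182, so at α = 0.01 we fail to reject H₀.

z = 2.362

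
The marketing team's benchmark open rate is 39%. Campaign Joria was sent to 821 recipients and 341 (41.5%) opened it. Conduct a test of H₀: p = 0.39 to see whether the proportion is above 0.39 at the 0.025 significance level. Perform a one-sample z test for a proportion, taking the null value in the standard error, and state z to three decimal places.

p̂ = 341/821 ≈ 0.41535.
SE = √(p₀(1−p₀)/n) = √(0.2379/821) = 0.01702.
z = (0.41535 − 0.39)/0.01702 = 0.02535/0.01702 = 1.489.
p-value = P(Z > 1.489) ≈ 0.0682, so at α = 0.025 we fail to reject H₀.

z = 1.489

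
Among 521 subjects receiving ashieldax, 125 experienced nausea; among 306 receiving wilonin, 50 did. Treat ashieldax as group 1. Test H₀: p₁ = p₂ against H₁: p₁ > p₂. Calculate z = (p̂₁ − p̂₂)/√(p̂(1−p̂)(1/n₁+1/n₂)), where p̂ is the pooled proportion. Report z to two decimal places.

z = 2.60

p̂₁ = 125/521 = 0.2399, p̂₂ = 50/306 = 0.1634.
Pooled p̂ = (125+50)/(521+306) = 175/827 = 0.2116.
SE = √(p̂(1−p̂)(1/n₁+1/n₂)) = √(0.2116·0.7884·0.00518736) = √(0.000865408) = 0.0294.
z = (0.2399 − 0.1634)/0.0294 = 0.0765/0.0294 = 2.60.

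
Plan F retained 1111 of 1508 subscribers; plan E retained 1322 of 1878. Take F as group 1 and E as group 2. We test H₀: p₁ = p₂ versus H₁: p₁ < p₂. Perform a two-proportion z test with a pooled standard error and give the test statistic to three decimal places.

z = 2.109

p̂₁ = 1111/1508 = 0.73674, p̂₂ = 1322/1878 = 0.70394.
Pooled p̂ = (1111+1322)/(1508+1878) = 2433/3386 = 0.71855.
SE = √(0.202237 × 0.00119561) = 0.01555.
z = (0.73674 − 0.70394)/0.01555 = 0.03280/0.01555 = 2.109.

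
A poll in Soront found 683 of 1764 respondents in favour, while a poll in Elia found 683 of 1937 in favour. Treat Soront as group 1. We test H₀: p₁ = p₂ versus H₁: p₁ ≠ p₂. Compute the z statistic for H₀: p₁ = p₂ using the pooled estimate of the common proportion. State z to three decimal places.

z = 2.177

p̂₁ = 683/1764 ≈ 0.387188, p̂₂ = 683/1937 ≈ 0.352607.
Pooled p̂ = (683+683)/(1764+1937) = 1366/3701 = 0.369089.
SE = √(p̂(1−p̂)(1/n₁+1/n₂)) = √(0.369089·0.630911·0.00108316) = √(0.000252226) = 0.015882.
z = (0.387188 − 0.352607)/0.015882 = 0.034581/0.015882 = 2.177.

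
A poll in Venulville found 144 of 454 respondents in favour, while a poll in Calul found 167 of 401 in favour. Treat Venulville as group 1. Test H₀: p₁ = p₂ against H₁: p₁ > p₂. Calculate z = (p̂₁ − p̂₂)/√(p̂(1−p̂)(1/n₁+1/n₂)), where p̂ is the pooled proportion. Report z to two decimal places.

z = -3.01

p̂₁ = 144/454 ≈ 0.3172, p̂₂ = 167/401 ≈ 0.4165.
Pooled p̂ = (144+167)/(454+401) = 311/855 = 0.3637.
SE = √(p̂(1−p̂)(1/n₁+1/n₂)) = √(0.3637·0.6363·0.00469641) = √(0.00108691) = 0.0330.
z = (0.3172 − 0.4165)/0.0330 = -0.0993/0.0330 = -3.01.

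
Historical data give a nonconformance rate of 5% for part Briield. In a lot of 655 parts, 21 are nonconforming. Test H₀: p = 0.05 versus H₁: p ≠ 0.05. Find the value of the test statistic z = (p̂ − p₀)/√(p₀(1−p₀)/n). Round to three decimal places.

z = -2.107

p̂ = 21/655 = 0.032061.
Under H₀, SE = √(0.05·0.95/655) = √(7.25191e-05) = 0.008516.
z = (0.032061 − 0.05)/0.008516 = -0.017939/0.008516 = -2.107.
p-value = 2·P(Z > 2.107) ≈ 0.0352.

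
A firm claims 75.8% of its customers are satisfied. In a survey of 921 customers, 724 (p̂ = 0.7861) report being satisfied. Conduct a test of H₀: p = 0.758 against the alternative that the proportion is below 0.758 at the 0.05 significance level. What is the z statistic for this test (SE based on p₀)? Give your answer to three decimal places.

z = 1.991

p̂ = 724/921 ≈ 0.78610.
Standard error under H₀: √(0.758×0.242/921) = 0.01411.
z = (0.78610 − 0.758)/0.01411 = 0.02810/0.01411 = 1.991.
p-value = P(Z < 1.991) ≈ 0.9768; since p > α = 0.05, fail to reject H₀.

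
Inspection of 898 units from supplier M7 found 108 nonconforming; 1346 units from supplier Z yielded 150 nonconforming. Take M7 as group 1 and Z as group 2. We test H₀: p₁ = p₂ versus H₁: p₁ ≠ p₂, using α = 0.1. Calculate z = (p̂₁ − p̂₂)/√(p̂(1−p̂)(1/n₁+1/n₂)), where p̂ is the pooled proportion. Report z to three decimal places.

z = 0.642

p̂₁ = 108/898 = 0.120267, p̂₂ = 150/1346 = 0.111441.
Pooled p̂ = (108+150)/(898+1346) = 258/2244 = 0.114973.
SE = √(0.101754 × 0.00185653) = 0.013744.
z = (0.120267 − 0.111441)/0.013744 = 0.008826/0.013744 = 0.642.
p-value = 2·P(Z > 0.642) ≈ 0.5208; since p > α = 0.1, fail to reject H₀.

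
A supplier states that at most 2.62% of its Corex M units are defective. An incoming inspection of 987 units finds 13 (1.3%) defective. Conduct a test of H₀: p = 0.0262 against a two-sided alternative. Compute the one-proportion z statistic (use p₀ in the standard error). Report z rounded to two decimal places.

p̂ = 13/987 ≈ 0.01317.
Standard error under H₀: √(0.0262×0.9738/987) = 0.00508.
z = (0.01317 − 0.0262)/0.00508 = -0.01303/0.00508 = -2.56.
p-value = 2·P(Z > 2.563) ≈ 0.0104.

z = -2.56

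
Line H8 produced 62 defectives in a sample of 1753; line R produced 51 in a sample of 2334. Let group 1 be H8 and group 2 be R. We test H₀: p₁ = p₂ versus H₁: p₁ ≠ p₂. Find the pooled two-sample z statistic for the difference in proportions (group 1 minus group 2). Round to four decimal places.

p̂₁ = 62/1753 = 0.0353679, p̂₂ = 51/2334 = 0.0218509.
Pooled p̂ = (62+51)/(1753+2334) = 113/4087 = 0.0276486.
SE = √(0.0268842 × 0.0009989) = 0.0051821.
z = (0.0353679 − 0.0218509)/0.0051821 = 0.0135170/0.0051821 = 2.6084.
p-value = 2·P(Z > 2.608) ≈ 0.0091.

z = 2.6084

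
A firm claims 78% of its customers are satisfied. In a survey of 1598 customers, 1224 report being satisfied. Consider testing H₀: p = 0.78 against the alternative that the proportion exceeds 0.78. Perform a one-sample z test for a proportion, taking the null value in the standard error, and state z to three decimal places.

z = -1.355

p̂ = 1224/1598 ≈ 0.76596.
SE = √(p₀(1−p₀)/n) = √(0.1716/1598) = 0.01036.
z = (0.76596 − 0.78)/0.01036 = -0.01404/0.01036 = -1.355.
p-value = P(Z > -1.355) ≈ 0.9123.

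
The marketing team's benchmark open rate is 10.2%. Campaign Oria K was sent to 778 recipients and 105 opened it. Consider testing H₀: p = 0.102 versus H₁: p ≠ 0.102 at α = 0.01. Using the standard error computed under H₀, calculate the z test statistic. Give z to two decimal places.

z = 3.04

p̂ = 105/778 ≈ 0.13496.
SE = √(p₀(1−p₀)/n) = √(0.091596/778) = 0.01085.
z = (0.13496 − 0.102)/0.01085 = 0.03296/0.01085 = 3.04.
Two-sided p-value ≈ 2·Φ(−3.038) = 0.0024. With α = 0.01, reject H₀.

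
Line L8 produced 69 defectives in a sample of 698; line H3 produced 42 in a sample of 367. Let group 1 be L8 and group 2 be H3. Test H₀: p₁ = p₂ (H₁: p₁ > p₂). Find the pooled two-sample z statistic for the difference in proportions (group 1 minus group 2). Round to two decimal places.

p̂₁ = 69/698 ≈ 0.0989, p̂₂ = 42/367 ≈ 0.1144.
Pooled p̂ = (69+42)/(698+367) = 111/1065 = 0.1042.
SE = √(0.0933624 × 0.00415746) = 0.0197.
z = (0.0989 − 0.1144)/0.0197 = -0.0155/0.0197 = -0.79.

z = -0.79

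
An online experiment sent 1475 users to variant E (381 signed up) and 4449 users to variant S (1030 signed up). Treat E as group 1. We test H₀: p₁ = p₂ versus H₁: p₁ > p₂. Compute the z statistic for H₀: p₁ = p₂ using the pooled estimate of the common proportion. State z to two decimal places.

p̂₁ = 381/1475 = 0.2583, p̂₂ = 1030/4449 = 0.2315.
Pooled p̂ = (381+1030)/(1475+4449) = 1411/5924 = 0.2382.
SE = √(p̂(1−p̂)(1/n₁+1/n₂)) = √(0.2382·0.7618·0.000902736) = √(0.000163803) = 0.0128.
z = (0.2583 − 0.2315)/0.0128 = 0.0268/0.0128 = 2.09.

z = 2.09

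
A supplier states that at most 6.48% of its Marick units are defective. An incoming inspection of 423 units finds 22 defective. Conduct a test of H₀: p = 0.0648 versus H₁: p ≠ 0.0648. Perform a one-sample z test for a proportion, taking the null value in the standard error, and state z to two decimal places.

z = -1.07

p̂ = 22/423 = 0.0520.
Standard error under H₀: √(0.0648×0.9352/423) = 0.0120.
z = (0.0520 − 0.0648)/0.0120 = -0.0128/0.0120 = -1.07.
p-value = 2·P(Z > 1.069) ≈ 0.2852.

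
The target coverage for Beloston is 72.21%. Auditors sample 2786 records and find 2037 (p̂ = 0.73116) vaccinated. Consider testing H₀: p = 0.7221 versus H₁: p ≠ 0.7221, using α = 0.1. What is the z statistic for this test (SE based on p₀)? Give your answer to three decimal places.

p̂ = 2037/2786 ≈ 0.73116.
Under H₀, SE = √(0.7221·0.2779/2786) = √(7.20286e-05) = 0.00849.
z = (0.73116 − 0.7221)/0.00849 = 0.00906/0.00849 = 1.067.
Two-sided p-value ≈ 2·Φ(−1.067) = 0.2860. With α = 0.1, fail to reject H₀.

z = 1.067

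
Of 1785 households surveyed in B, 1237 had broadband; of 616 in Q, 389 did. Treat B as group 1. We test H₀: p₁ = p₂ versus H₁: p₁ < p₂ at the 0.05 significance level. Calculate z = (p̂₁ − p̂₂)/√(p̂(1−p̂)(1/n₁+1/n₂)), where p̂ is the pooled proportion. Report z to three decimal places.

p̂₁ = 1237/1785 ≈ 0.69300, p̂₂ = 389/616 ≈ 0.63149.
Pooled p̂ = (1237+389)/(1785+616) = 1626/2401 = 0.67722.
SE = √(0.218594 × 0.0021836) = 0.02185.
z = (0.69300 − 0.63149)/0.02185 = 0.06151/0.02185 = 2.815.
p-value = P(Z < 2.815) ≈ 0.9976, so at α = 0.05 we fail to reject H₀.

z = 2.815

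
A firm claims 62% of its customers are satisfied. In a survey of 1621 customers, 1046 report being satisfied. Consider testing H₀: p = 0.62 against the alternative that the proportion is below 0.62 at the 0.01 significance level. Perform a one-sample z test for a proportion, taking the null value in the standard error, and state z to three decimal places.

p̂ = 1046/1621 = 0.645281.
SE = √(p₀(1−p₀)/n) = √(0.2356/1621) = 0.012056.
z = (0.645281 − 0.62)/0.012056 = 0.025281/0.012056 = 2.097.
p-value = P(Z < 2.097) ≈ 0.9820; since p > α = 0.01, fail to reject H₀.

z = 2.097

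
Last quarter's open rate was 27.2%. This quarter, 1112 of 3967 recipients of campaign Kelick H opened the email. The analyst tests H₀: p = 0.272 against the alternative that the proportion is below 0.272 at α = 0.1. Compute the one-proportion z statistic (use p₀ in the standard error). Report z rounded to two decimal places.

p̂ = 1112/3967 ≈ 0.28031.
Under H₀, SE = √(0.272·0.728/3967) = √(4.99158e-05) = 0.00707.
z = (0.28031 − 0.272)/0.00707 = 0.00831/0.00707 = 1.18.
p-value = P(Z < 1.177) ≈ 0.8803. With α = 0.1, fail to reject H₀.

z = 1.18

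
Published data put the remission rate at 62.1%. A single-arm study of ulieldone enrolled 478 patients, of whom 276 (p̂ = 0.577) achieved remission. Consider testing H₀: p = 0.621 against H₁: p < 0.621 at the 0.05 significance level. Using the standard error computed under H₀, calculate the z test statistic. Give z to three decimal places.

z = -1.965

p̂ = 276/478 = 0.577406.
Standard error under H₀: √(0.621×0.379/478) = 0.022190.
z = (0.577406 − 0.621)/0.022190 = -0.043594/0.022190 = -1.965.
p-value = P(Z < -1.965) ≈ 0.0247, so at α = 0.05 we reject H₀.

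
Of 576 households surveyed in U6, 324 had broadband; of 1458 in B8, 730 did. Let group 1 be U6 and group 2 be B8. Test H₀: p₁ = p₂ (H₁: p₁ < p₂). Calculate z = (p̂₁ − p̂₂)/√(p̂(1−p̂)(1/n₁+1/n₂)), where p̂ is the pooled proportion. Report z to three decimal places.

z = 2.514

p̂₁ = 324/576 = 0.56250, p̂₂ = 730/1458 = 0.50069.
Pooled p̂ = (324+730)/(576+1458) = 1054/2034 = 0.51819.
SE = √(0.249669 × 0.00242198) = 0.02459.
z = (0.56250 − 0.50069)/0.02459 = 0.06181/0.02459 = 2.514.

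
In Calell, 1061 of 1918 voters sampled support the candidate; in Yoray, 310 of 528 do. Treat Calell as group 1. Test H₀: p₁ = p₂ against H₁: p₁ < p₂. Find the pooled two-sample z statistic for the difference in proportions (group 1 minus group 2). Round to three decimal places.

p̂₁ = 1061/1918 ≈ 0.553180, p̂₂ = 310/528 ≈ 0.587121.
Pooled p̂ = (1061+310)/(1918+528) = 1371/2446 = 0.560507.
SE = √(p̂(1−p̂)(1/n₁+1/n₂)) = √(0.560507·0.439493·0.00241532) = √(0.000594986) = 0.024392.
z = (0.553180 − 0.587121)/0.024392 = -0.033941/0.024392 = -1.391.

z = -1.391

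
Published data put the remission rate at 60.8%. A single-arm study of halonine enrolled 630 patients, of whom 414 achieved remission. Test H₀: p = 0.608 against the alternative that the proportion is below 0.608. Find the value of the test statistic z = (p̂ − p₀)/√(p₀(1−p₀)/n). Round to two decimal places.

z = 2.53

p̂ = 414/630 = 0.65714.
Under H₀, SE = √(0.608·0.392/630) = √(0.000378311) = 0.01945.
z = (0.65714 − 0.608)/0.01945 = 0.04914/0.01945 = 2.53.
p-value = P(Z < 2.527) ≈ 0.9942.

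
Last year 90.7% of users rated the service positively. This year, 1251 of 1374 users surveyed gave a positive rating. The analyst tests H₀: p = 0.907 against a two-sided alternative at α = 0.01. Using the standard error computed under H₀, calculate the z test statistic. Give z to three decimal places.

p̂ = 1251/1374 = 0.91048.
Standard error under H₀: √(0.907×0.093/1374) = 0.00784.
z = (0.91048 − 0.907)/0.00784 = 0.00348/0.00784 = 0.444.
p-value = 2·P(Z > 0.444) ≈ 0.6569. With α = 0.01, fail to reject H₀.

z = 0.444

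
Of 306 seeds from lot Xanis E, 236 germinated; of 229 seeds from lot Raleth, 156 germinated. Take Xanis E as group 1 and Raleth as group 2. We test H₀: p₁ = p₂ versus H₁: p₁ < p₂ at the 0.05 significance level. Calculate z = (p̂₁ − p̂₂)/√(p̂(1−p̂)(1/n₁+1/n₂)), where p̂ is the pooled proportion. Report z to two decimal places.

z = 2.33

p̂₁ = 236/306 = 0.7712, p̂₂ = 156/229 = 0.6812.
Pooled p̂ = (236+156)/(306+229) = 392/535 = 0.7327.
SE = √(p̂(1−p̂)(1/n₁+1/n₂)) = √(0.7327·0.2673·0.00763479) = √(0.00149524) = 0.0387.
z = (0.7712 − 0.6812)/0.0387 = 0.0900/0.0387 = 2.33.
p-value = P(Z < 2.328) ≈ 0.9900, so at α = 0.05 we fail to reject H₀.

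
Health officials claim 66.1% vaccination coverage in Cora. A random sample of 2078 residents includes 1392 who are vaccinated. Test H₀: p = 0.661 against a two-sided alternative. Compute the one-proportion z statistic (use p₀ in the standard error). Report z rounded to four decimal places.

z = 0.8546

p̂ = 1392/2078 = 0.6698749.
Under H₀, SE = √(0.661·0.339/2078) = √(0.000107834) = 0.0103843.
z = (0.6698749 − 0.661)/0.0103843 = 0.0088749/0.0103843 = 0.8546.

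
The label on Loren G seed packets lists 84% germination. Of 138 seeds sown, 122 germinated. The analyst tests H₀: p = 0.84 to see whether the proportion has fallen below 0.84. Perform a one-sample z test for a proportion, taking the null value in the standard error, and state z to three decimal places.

p̂ = 122/138 = 0.88406.
SE = √(p₀(1−p₀)/n) = √(0.1344/138) = 0.03121.
z = (0.88406 − 0.84)/0.03121 = 0.04406/0.03121 = 1.412.

z = 1.412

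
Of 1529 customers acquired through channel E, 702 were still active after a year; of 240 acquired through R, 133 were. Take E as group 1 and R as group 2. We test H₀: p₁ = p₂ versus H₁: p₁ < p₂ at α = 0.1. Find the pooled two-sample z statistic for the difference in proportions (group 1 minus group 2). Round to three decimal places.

p̂₁ = 702/1529 = 0.45912, p̂₂ = 133/240 = 0.55417.
Pooled p̂ = (702+133)/(1529+240) = 835/1769 = 0.47202.
SE = √(0.249217 × 0.00482069) = 0.03466.
z = (0.45912 − 0.55417)/0.03466 = -0.09505/0.03466 = -2.742.
p-value = P(Z < -2.742) ≈ 0.0031. With α = 0.1, reject H₀.

z = -2.742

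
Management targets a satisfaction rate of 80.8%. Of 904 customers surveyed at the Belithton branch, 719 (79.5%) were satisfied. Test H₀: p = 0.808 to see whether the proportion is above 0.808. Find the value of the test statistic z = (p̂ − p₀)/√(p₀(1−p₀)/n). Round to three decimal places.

z = -0.965

p̂ = 719/904 = 0.795354.
Under H₀, SE = √(0.808·0.192/904) = √(0.000171611) = 0.013100.
z = (0.795354 − 0.808)/0.013100 = -0.012646/0.013100 = -0.965.
p-value = P(Z > -0.965) ≈ 0.8328.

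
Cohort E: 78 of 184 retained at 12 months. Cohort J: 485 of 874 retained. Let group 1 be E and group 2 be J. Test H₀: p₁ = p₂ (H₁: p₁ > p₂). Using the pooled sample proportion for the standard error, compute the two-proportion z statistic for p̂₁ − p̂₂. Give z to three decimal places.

p̂₁ = 78/184 ≈ 0.42391, p̂₂ = 485/874 ≈ 0.55492.
Pooled p̂ = (78+485)/(184+874) = 563/1058 = 0.53214.
SE = √(0.248967 × 0.00657895) = 0.04047.
z = (0.42391 − 0.55492)/0.04047 = -0.13101/0.04047 = -3.237.

z = -3.237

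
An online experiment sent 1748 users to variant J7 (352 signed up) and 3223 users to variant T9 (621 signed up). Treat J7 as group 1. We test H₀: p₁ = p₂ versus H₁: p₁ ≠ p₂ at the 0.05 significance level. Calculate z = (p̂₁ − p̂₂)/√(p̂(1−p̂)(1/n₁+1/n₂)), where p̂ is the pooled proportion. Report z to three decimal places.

p̂₁ = 352/1748 = 0.201373, p̂₂ = 621/3223 = 0.192678.
Pooled p̂ = (352+621)/(1748+3223) = 973/4971 = 0.195735.
SE = √(p̂(1−p̂)(1/n₁+1/n₂)) = √(0.195735·0.804265·0.000882352) = √(0.000138903) = 0.011786.
z = (0.201373 − 0.192678)/0.011786 = 0.008695/0.011786 = 0.738.
p-value = 2·P(Z > 0.738) ≈ 0.4606, so at α = 0.05 we fail to reject H₀.

z = 0.738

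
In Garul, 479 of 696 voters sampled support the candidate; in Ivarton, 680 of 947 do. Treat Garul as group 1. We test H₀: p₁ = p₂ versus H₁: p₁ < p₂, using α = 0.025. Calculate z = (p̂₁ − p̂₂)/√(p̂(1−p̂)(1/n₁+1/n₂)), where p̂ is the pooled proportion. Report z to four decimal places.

z = -1.3110

p̂₁ = 479/696 = 0.688218, p̂₂ = 680/947 = 0.718057.
Pooled p̂ = (479+680)/(696+947) = 1159/1643 = 0.705417.
SE = √(0.207804 × 0.00249275) = 0.022760.
z = (0.688218 − 0.718057)/0.022760 = -0.029839/0.022760 = -1.3110.
p-value = P(Z < -1.311) ≈ 0.0949, so at α = 0.025 we fail to reject H₀.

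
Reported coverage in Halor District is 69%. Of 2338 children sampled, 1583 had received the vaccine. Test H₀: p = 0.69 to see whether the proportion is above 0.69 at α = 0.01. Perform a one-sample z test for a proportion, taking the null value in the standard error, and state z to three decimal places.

z = -1.351

p̂ = 1583/2338 ≈ 0.677074.
SE = √(p₀(1−p₀)/n) = √(0.2139/2338) = 0.009565.
z = (0.677074 − 0.69)/0.009565 = -0.012926/0.009565 = -1.351.
p-value = P(Z > -1.351) ≈ 0.9117, so at α = 0.01 we fail to reject H₀.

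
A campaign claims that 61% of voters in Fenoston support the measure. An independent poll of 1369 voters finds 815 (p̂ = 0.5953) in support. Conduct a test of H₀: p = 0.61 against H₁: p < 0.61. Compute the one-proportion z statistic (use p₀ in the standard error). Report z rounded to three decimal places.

p̂ = 815/1369 ≈ 0.59533.
SE = √(p₀(1−p₀)/n) = √(0.2379/1369) = 0.01318.
z = (0.59533 − 0.61)/0.01318 = -0.01467/0.01318 = -1.113.

z = -1.113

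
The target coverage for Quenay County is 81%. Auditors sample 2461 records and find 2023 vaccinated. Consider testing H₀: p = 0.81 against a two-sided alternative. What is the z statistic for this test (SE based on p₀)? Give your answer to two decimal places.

z = 1.52

p̂ = 2023/2461 ≈ 0.8220.
Under H₀, SE = √(0.81·0.19/2461) = √(6.25356e-05) = 0.0079.
z = (0.8220 − 0.81)/0.0079 = 0.0120/0.0079 = 1.52.
p-value = 2·P(Z > 1.520) ≈ 0.1284.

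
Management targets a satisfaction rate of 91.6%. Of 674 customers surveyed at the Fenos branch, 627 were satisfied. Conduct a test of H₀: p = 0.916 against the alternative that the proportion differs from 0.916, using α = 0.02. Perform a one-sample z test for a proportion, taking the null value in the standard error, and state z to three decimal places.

z = 1.335

p̂ = 627/674 ≈ 0.930267.
Under H₀, SE = √(0.916·0.084/674) = √(0.00011416) = 0.010685.
z = (0.930267 − 0.916)/0.010685 = 0.014267/0.010685 = 1.335.
Two-sided p-value ≈ 2·Φ(−1.335) = 0.1818. With α = 0.02, fail to reject H₀.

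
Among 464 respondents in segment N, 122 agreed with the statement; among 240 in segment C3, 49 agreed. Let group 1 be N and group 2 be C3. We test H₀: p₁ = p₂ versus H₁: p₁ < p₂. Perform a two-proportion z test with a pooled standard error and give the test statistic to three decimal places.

z = 1.723

p̂₁ = 122/464 = 0.26293, p̂₂ = 49/240 = 0.20417.
Pooled p̂ = (122+49)/(464+240) = 171/704 = 0.24290.
SE = √(p̂(1−p̂)(1/n₁+1/n₂)) = √(0.24290·0.75710·0.00632184) = √(0.00116258) = 0.03410.
z = (0.26293 − 0.20417)/0.03410 = 0.05876/0.03410 = 1.723.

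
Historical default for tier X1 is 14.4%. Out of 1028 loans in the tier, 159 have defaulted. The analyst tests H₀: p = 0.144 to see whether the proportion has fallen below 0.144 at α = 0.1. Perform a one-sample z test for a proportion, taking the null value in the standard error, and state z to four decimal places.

z = 0.9743

p̂ = 159/1028 ≈ 0.154669.
Standard error under H₀: √(0.144×0.856/1028) = 0.010950.
z = (0.154669 − 0.144)/0.010950 = 0.010669/0.010950 = 0.9743.
p-value = P(Z < 0.974) ≈ 0.8351, so at α = 0.1 we fail to reject H₀.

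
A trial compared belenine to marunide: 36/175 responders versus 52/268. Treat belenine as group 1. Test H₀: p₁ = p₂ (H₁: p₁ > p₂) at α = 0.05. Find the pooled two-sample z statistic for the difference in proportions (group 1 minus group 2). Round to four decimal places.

p̂₁ = 36/175 = 0.205714, p̂₂ = 52/268 = 0.194030.
Pooled p̂ = (36+52)/(175+268) = 88/443 = 0.198646.
SE = √(0.159186 × 0.00944563) = 0.038776.
z = (0.205714 − 0.194030)/0.038776 = 0.011684/0.038776 = 0.3013.
p-value = P(Z > 0.301) ≈ 0.3816; since p > α = 0.05, fail to reject H₀.

z = 0.3013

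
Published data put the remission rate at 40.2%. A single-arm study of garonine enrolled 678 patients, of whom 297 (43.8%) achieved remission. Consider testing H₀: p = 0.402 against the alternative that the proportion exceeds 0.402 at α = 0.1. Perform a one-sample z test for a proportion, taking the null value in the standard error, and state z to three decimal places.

z = 1.915

p̂ = 297/678 = 0.438053.
Standard error under H₀: √(0.402×0.598/678) = 0.018830.
z = (0.438053 − 0.402)/0.018830 = 0.036053/0.018830 = 1.915.
p-value = P(Z > 1.915) ≈ 0.0278. With α = 0.1, reject H₀.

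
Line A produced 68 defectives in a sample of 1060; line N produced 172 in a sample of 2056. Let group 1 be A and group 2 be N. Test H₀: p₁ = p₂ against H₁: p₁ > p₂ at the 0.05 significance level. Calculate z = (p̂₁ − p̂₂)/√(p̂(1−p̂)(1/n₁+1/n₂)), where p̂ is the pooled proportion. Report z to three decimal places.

z = -1.935

p̂₁ = 68/1060 = 0.064151, p̂₂ = 172/2056 = 0.083658.
Pooled p̂ = (68+172)/(1060+2056) = 240/3116 = 0.077022.
SE = √(p̂(1−p̂)(1/n₁+1/n₂)) = √(0.077022·0.922978·0.00142978) = √(0.000101642) = 0.010082.
z = (0.064151 − 0.083658)/0.010082 = -0.019507/0.010082 = -1.935.
p-value = P(Z > -1.935) ≈ 0.9735, so at α = 0.05 we fail to reject H₀.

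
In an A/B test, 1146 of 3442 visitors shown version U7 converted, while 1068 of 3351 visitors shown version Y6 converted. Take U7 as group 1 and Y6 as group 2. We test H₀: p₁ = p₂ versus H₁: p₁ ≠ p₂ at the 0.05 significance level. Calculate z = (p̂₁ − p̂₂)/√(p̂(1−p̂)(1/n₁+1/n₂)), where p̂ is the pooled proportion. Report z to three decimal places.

z = 1.251

p̂₁ = 1146/3442 = 0.332946, p̂₂ = 1068/3351 = 0.318711.
Pooled p̂ = (1146+1068)/(3442+3351) = 2214/6793 = 0.325924.
SE = √(p̂(1−p̂)(1/n₁+1/n₂)) = √(0.325924·0.674076·0.000588947) = √(0.00012939) = 0.011375.
z = (0.332946 − 0.318711)/0.011375 = 0.014235/0.011375 = 1.251.
Two-sided p-value ≈ 2·Φ(−1.251) = 0.2108. With α = 0.05, fail to reject H₀.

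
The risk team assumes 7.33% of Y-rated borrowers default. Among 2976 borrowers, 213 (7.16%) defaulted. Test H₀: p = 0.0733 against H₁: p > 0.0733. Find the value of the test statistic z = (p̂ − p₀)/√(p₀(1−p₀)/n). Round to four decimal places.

z = -0.3616

p̂ = 213/2976 = 0.0715726.
SE = √(p₀(1−p₀)/n) = √(0.067927/2976) = 0.0047775.
z = (0.0715726 − 0.0733)/0.0047775 = -0.0017274/0.0047775 = -0.3616.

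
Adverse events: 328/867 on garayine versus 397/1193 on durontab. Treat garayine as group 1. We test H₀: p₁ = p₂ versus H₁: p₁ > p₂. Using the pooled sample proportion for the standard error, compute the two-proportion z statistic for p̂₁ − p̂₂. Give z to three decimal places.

p̂₁ = 328/867 = 0.37832, p̂₂ = 397/1193 = 0.33277.
Pooled p̂ = (328+397)/(867+1193) = 725/2060 = 0.35194.
SE = √(p̂(1−p̂)(1/n₁+1/n₂)) = √(0.35194·0.64806·0.00199163) = √(0.000454247) = 0.02131.
z = (0.37832 − 0.33277)/0.02131 = 0.04555/0.02131 = 2.137.
p-value = P(Z > 2.137) ≈ 0.0163.

z = 2.137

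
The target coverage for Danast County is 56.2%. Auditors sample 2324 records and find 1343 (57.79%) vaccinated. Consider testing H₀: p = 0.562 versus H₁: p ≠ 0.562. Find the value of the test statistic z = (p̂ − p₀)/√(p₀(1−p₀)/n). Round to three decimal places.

p̂ = 1343/2324 ≈ 0.57788.
Standard error under H₀: √(0.562×0.438/2324) = 0.01029.
z = (0.57788 − 0.562)/0.01029 = 0.01588/0.01029 = 1.543.
Two-sided p-value ≈ 2·Φ(−1.543) = 0.1228.

z = 1.543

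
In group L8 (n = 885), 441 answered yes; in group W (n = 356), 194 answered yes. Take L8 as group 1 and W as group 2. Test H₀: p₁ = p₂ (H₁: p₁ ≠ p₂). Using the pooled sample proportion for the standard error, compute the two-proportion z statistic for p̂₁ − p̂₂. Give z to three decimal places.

z = -1.487

p̂₁ = 441/885 ≈ 0.498305, p̂₂ = 194/356 ≈ 0.544944.
Pooled p̂ = (441+194)/(885+356) = 635/1241 = 0.511684.
SE = √(0.249863 × 0.00393893) = 0.031372.
z = (0.498305 − 0.544944)/0.031372 = -0.046639/0.031372 = -1.487.
Two-sided p-value ≈ 2·Φ(−1.487) = 0.1371.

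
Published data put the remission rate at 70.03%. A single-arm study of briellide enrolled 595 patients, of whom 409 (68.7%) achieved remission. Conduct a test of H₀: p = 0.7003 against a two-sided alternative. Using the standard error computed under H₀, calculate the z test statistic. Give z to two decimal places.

p̂ = 409/595 = 0.6874.
SE = √(p₀(1−p₀)/n) = √(0.20988/595) = 0.0188.
z = (0.6874 − 0.7003)/0.0188 = -0.0129/0.0188 = -0.69.
Two-sided p-value ≈ 2·Φ(−0.687) = 0.4920.

z = -0.69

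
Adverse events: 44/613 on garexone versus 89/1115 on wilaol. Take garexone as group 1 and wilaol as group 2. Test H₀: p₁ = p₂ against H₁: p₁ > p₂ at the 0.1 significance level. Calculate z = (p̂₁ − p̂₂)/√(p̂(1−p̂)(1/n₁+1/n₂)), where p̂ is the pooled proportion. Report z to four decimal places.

z = -0.6001

p̂₁ = 44/613 = 0.071778, p̂₂ = 89/1115 = 0.079821.
Pooled p̂ = (44+89)/(613+1115) = 133/1728 = 0.076968.
SE = √(p̂(1−p̂)(1/n₁+1/n₂)) = √(0.076968·0.923032·0.00252818) = √(0.000179611) = 0.013402.
z = (0.071778 − 0.079821)/0.013402 = -0.008043/0.013402 = -0.6001.
p-value = P(Z > -0.600) ≈ 0.7258. With α = 0.1, fail to reject H₀.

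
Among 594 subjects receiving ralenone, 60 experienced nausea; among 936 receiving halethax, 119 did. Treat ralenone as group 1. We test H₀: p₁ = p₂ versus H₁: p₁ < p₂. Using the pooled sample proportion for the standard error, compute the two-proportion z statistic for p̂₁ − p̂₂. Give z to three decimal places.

p̂₁ = 60/594 = 0.10101, p̂₂ = 119/936 = 0.12714.
Pooled p̂ = (60+119)/(594+936) = 179/1530 = 0.11699.
SE = √(p̂(1−p̂)(1/n₁+1/n₂)) = √(0.11699·0.88301·0.00275188) = √(0.000284285) = 0.01686.
z = (0.10101 − 0.12714)/0.01686 = -0.02613/0.01686 = -1.550.

z = -1.550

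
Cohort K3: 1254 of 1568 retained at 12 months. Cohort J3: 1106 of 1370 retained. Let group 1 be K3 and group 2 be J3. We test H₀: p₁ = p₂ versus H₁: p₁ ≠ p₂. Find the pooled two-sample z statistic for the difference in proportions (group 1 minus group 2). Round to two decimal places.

p̂₁ = 1254/1568 ≈ 0.79974, p̂₂ = 1106/1370 ≈ 0.80730.
Pooled p̂ = (1254+1106)/(1568+1370) = 2360/2938 = 0.80327.
SE = √(0.158029 × 0.00136768) = 0.01470.
z = (0.79974 − 0.80730)/0.01470 = -0.00756/0.01470 = -0.51.
p-value = 2·P(Z > 0.514) ≈ 0.6074.

z = -0.51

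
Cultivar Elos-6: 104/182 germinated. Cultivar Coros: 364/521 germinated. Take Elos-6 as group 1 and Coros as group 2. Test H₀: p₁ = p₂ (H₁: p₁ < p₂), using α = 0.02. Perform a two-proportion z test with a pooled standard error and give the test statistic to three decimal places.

z = -3.132

p̂₁ = 104/182 = 0.57143, p̂₂ = 364/521 = 0.69866.
Pooled p̂ = (104+364)/(182+521) = 468/703 = 0.66572.
SE = √(p̂(1−p̂)(1/n₁+1/n₂)) = √(0.66572·0.33428·0.00741389) = √(0.00164987) = 0.04062.
z = (0.57143 − 0.69866)/0.04062 = -0.12723/0.04062 = -3.132.
p-value = P(Z < -3.132) ≈ 0.0009, so at α = 0.02 we reject H₀.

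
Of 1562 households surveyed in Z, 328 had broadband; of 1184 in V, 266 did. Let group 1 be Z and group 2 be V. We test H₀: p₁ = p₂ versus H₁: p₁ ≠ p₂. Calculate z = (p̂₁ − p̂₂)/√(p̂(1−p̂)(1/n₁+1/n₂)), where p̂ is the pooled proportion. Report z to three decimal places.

z = -0.925

p̂₁ = 328/1562 = 0.209987, p̂₂ = 266/1184 = 0.224662.
Pooled p̂ = (328+266)/(1562+1184) = 594/2746 = 0.216315.
SE = √(0.169523 × 0.0014848) = 0.015865.
z = (0.209987 − 0.224662)/0.015865 = -0.014675/0.015865 = -0.925.
Two-sided p-value ≈ 2·Φ(−0.925) = 0.3550.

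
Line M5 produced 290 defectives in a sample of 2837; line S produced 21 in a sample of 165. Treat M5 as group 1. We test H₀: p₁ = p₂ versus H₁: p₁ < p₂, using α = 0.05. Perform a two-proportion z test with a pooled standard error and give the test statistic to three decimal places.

z = -1.027

p̂₁ = 290/2837 = 0.10222, p̂₂ = 21/165 = 0.12727.
Pooled p̂ = (290+21)/(2837+165) = 311/3002 = 0.10360.
SE = √(0.0928651 × 0.00641309) = 0.02440.
z = (0.10222 − 0.12727)/0.02440 = -0.02505/0.02440 = -1.027.
p-value = P(Z < -1.027) ≈ 0.1523; since p > α = 0.05, fail to reject H₀.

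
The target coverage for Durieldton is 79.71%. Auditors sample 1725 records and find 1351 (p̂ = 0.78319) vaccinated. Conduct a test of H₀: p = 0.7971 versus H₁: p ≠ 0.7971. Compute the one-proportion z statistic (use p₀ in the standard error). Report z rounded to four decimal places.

p̂ = 1351/1725 ≈ 0.783188.
Under H₀, SE = √(0.7971·0.2029/1725) = √(9.37574e-05) = 0.009683.
z = (0.783188 − 0.7971)/0.009683 = -0.013912/0.009683 = -1.4367.

z = -1.4367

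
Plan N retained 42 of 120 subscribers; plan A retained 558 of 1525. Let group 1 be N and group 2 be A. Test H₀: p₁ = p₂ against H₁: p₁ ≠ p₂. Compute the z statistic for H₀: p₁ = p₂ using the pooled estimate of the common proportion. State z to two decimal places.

p̂₁ = 42/120 = 0.3500, p̂₂ = 558/1525 = 0.3659.
Pooled p̂ = (42+558)/(120+1525) = 600/1645 = 0.3647.
SE = √(0.231705 × 0.00898907) = 0.0456.
z = (0.3500 − 0.3659)/0.0456 = -0.0159/0.0456 = -0.35.

z = -0.35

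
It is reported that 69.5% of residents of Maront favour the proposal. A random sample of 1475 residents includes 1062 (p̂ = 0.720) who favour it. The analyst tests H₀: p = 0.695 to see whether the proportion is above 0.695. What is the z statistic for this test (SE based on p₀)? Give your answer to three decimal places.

p̂ = 1062/1475 = 0.72000.
Under H₀, SE = √(0.695·0.305/1475) = √(0.000143712) = 0.01199.
z = (0.72000 − 0.695)/0.01199 = 0.02500/0.01199 = 2.085.
p-value = P(Z > 2.085) ≈ 0.0185.

z = 2.085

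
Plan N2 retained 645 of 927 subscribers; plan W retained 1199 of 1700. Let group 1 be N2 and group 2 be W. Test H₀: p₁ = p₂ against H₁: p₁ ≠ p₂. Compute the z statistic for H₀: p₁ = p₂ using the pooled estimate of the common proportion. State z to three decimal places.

z = -0.509

p̂₁ = 645/927 ≈ 0.69579, p̂₂ = 1199/1700 ≈ 0.70529.
Pooled p̂ = (645+1199)/(927+1700) = 1844/2627 = 0.70194.
SE = √(p̂(1−p̂)(1/n₁+1/n₂)) = √(0.70194·0.29806·0.00166698) = √(0.000348766) = 0.01868.
z = (0.69579 − 0.70529)/0.01868 = -0.00950/0.01868 = -0.509.
p-value = 2·P(Z > 0.509) ≈ 0.6109.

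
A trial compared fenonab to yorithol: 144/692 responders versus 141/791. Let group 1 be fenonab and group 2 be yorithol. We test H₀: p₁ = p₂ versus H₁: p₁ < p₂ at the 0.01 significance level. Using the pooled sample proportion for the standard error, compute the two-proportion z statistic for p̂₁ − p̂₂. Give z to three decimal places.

p̂₁ = 144/692 ≈ 0.208092, p̂₂ = 141/791 ≈ 0.178255.
Pooled p̂ = (144+141)/(692+791) = 285/1483 = 0.192178.
SE = √(0.155246 × 0.00270931) = 0.020509.
z = (0.208092 − 0.178255)/0.020509 = 0.029837/0.020509 = 1.455.
p-value = P(Z < 1.455) ≈ 0.9271, so at α = 0.01 we fail to reject H₀.

z = 1.455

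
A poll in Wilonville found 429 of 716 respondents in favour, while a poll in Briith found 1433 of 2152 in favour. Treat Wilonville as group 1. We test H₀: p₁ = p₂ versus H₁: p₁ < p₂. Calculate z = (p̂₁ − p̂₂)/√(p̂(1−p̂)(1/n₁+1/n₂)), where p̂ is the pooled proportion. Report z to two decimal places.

p̂₁ = 429/716 ≈ 0.5992, p̂₂ = 1433/2152 ≈ 0.6659.
Pooled p̂ = (429+1433)/(716+2152) = 1862/2868 = 0.6492.
SE = √(0.22773 × 0.00186133) = 0.0206.
z = (0.5992 − 0.6659)/0.0206 = -0.0667/0.0206 = -3.24.
p-value = P(Z < -3.241) ≈ 0.0006.

z = -3.24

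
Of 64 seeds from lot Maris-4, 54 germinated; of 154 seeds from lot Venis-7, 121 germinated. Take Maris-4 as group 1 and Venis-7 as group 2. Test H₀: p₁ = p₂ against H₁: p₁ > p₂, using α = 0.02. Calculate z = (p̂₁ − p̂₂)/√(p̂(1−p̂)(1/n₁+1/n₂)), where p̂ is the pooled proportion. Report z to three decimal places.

p̂₁ = 54/64 = 0.84375, p̂₂ = 121/154 = 0.78571.
Pooled p̂ = (54+121)/(64+154) = 175/218 = 0.80275.
SE = √(p̂(1−p̂)(1/n₁+1/n₂)) = √(0.80275·0.19725·0.0221185) = √(0.00350227) = 0.05918.
z = (0.84375 − 0.78571)/0.05918 = 0.05804/0.05918 = 0.981.
p-value = P(Z > 0.981) ≈ 0.1634; since p > α = 0.02, fail to reject H₀.

z = 0.981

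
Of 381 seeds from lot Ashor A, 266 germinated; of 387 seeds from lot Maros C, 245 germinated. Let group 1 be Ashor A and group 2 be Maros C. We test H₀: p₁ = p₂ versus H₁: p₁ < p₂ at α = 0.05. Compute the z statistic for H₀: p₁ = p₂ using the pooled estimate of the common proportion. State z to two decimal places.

p̂₁ = 266/381 = 0.6982, p̂₂ = 245/387 = 0.6331.
Pooled p̂ = (266+245)/(381+387) = 511/768 = 0.6654.
SE = √(p̂(1−p̂)(1/n₁+1/n₂)) = √(0.6654·0.3346·0.00520865) = √(0.00115973) = 0.0341.
z = (0.6982 − 0.6331)/0.0341 = 0.0651/0.0341 = 1.91.
p-value = P(Z < 1.911) ≈ 0.9720; since p > α = 0.05, fail to reject H₀.

z = 1.91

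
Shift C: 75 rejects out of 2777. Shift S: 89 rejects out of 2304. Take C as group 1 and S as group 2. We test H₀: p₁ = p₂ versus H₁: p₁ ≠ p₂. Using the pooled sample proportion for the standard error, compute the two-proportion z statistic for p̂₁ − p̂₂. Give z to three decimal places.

z = -2.333

p̂₁ = 75/2777 ≈ 0.02701, p̂₂ = 89/2304 ≈ 0.03863.
Pooled p̂ = (75+89)/(2777+2304) = 164/5081 = 0.03228.
SE = √(0.0312353 × 0.000794129) = 0.00498.
z = (0.02701 − 0.03863)/0.00498 = -0.01162/0.00498 = -2.333.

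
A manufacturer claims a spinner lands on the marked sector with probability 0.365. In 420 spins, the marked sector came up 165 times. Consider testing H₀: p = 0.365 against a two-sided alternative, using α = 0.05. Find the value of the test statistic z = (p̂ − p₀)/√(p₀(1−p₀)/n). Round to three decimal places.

z = 1.186

p̂ = 165/420 ≈ 0.39286.
Standard error under H₀: √(0.365×0.635/420) = 0.02349.
z = (0.39286 − 0.365)/0.02349 = 0.02786/0.02349 = 1.186.
p-value = 2·P(Z > 1.186) ≈ 0.2357, so at α = 0.05 we fail to reject H₀.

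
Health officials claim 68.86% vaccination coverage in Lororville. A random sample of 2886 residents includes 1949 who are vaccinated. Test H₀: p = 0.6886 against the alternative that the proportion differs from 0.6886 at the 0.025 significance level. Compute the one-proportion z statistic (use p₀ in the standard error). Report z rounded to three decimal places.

p̂ = 1949/2886 = 0.675329.
Under H₀, SE = √(0.6886·0.3114/2886) = √(7.43001e-05) = 0.008620.
z = (0.675329 − 0.6886)/0.008620 = -0.013271/0.008620 = -1.540.
Two-sided p-value ≈ 2·Φ(−1.540) = 0.1237, so at α = 0.025 we fail to reject H₀.

z = -1.540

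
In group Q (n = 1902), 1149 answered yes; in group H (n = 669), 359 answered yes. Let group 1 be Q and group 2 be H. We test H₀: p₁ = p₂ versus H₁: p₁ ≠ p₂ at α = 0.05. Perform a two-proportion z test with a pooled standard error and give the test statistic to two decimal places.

p̂₁ = 1149/1902 ≈ 0.6041, p̂₂ = 359/669 ≈ 0.5366.
Pooled p̂ = (1149+359)/(1902+669) = 1508/2571 = 0.5865.
SE = √(p̂(1−p̂)(1/n₁+1/n₂)) = √(0.5865·0.4135·0.00202053) = √(0.00049) = 0.0221.
z = (0.6041 − 0.5366)/0.0221 = 0.0675/0.0221 = 3.05.
p-value = 2·P(Z > 3.048) ≈ 0.0023. With α = 0.05, reject H₀.

z = 3.05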